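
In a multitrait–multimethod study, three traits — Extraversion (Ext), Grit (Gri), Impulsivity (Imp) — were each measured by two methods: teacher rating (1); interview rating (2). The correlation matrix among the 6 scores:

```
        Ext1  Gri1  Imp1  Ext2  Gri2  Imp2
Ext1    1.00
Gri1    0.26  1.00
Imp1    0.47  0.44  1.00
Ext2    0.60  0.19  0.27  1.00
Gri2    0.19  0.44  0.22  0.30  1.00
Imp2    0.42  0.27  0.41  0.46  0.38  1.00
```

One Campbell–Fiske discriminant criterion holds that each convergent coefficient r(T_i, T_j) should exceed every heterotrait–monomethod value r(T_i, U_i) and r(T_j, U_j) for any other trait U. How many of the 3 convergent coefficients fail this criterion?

Convergent coefficients and their comparison sets:
Ext (methods 1·2): 0.60 vs {0.26, 0.30, 0.47, 0.46} → pass.
Gri (methods 1·2): 0.44 vs {0.26, 0.30, 0.44, 0.38} → fail.
Imp (methods 1·2): 0.41 vs {0.47, 0.46, 0.44, 0.38} → fail.
2 of 3 fail.

2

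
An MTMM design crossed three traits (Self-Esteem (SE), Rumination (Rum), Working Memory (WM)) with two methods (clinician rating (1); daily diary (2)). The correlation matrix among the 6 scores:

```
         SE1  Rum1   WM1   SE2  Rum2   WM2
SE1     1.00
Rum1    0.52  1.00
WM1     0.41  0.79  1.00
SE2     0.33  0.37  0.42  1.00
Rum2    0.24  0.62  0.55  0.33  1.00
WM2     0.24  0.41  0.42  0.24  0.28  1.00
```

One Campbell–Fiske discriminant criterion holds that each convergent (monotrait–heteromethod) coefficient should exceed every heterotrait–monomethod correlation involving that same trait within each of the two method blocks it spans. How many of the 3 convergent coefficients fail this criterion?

Convergent coefficients and their comparison sets:
SE (methods 1·2): 0.33 vs {0.52, 0.33, 0.41, 0.24} → fail.
Rum (methods 1·2): 0.62 vs {0.52, 0.33, 0.79, 0.28} → fail.
WM (methods 1·2): 0.42 vs {0.41, 0.24, 0.79, 0.28} → fail.
3 of 3 fail.

3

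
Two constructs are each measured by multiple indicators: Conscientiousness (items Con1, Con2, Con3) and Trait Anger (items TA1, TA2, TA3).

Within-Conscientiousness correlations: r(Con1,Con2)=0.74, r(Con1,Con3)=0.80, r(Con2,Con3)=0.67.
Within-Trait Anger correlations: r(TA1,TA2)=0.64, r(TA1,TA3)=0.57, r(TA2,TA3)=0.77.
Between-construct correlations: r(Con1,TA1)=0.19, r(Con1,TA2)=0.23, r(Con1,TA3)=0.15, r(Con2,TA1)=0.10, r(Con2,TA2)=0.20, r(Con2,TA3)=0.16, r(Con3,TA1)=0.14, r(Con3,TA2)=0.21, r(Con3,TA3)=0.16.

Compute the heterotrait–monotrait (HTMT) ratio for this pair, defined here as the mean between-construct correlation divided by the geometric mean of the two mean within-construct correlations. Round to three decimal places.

0.245

Mean heterotrait r = 1.54/9 = 0.1711.
Mean within-Con = 2.21/3 = 0.7367; mean within-TA = 1.98/3 = 0.6600.
Geometric mean = √(0.7367 × 0.6600) = 0.6973.
HTMT = 0.1711 / 0.6973 = 0.245.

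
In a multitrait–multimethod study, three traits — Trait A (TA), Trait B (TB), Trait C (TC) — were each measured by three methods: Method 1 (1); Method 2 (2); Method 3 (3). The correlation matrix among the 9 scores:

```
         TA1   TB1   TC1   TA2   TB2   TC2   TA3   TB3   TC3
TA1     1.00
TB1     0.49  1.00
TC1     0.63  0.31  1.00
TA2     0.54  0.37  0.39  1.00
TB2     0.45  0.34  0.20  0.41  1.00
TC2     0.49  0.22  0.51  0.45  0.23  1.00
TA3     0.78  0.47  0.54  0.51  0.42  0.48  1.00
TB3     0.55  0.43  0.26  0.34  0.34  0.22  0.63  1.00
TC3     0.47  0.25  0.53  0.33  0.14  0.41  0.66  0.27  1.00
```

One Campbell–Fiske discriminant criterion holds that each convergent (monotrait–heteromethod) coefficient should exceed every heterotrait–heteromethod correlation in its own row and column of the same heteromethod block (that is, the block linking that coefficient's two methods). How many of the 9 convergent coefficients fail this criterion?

Each convergent coefficient versus the relevant comparison correlations:
TA (methods 1·2): 0.54 vs {0.45, 0.37, 0.49, 0.39} → pass.
TA (methods 1·3): 0.78 vs {0.55, 0.47, 0.47, 0.54} → pass.
TA (methods 2·3): 0.51 vs {0.34, 0.42, 0.33, 0.48} → pass.
TB (methods 1·2): 0.34 vs {0.37, 0.45, 0.22, 0.20} → fail.
TB (methods 1·3): 0.43 vs {0.47, 0.55, 0.25, 0.26} → fail.
TB (methods 2·3): 0.34 vs {0.42, 0.34, 0.14, 0.22} → fail.
TC (methods 1·2): 0.51 vs {0.39, 0.49, 0.20, 0.22} → pass.
TC (methods 1·3): 0.53 vs {0.54, 0.47, 0.26, 0.25} → fail.
TC (methods 2·3): 0.41 vs {0.48, 0.33, 0.22, 0.14} → fail.
5 of 9 fail.

5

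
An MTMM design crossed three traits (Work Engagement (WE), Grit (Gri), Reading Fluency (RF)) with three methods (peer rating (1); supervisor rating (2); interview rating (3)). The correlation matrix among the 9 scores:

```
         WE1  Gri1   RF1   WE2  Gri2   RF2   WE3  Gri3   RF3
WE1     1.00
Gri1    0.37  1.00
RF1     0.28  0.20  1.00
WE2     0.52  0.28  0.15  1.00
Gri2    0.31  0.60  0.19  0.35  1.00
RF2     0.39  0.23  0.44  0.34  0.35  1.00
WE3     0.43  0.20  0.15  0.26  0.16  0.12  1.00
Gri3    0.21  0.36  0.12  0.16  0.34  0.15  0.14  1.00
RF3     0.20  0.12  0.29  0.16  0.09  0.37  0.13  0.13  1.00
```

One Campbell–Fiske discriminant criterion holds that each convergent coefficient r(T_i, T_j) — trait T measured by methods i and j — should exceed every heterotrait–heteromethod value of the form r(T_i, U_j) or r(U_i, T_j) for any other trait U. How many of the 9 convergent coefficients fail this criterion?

Checking each validity diagonal entry against its comparison values:
WE (methods 1·2): 0.52 vs {0.31, 0.28, 0.39, 0.15} → pass.
WE (methods 1·3): 0.43 vs {0.21, 0.20, 0.20, 0.15} → pass.
WE (methods 2·3): 0.26 vs {0.16, 0.16, 0.16, 0.12} → pass.
Gri (methods 1·2): 0.60 vs {0.28, 0.31, 0.23, 0.19} → pass.
Gri (methods 1·3): 0.36 vs {0.20, 0.21, 0.12, 0.12} → pass.
Gri (methods 2·3): 0.34 vs {0.16, 0.16, 0.09, 0.15} → pass.
RF (methods 1·2): 0.44 vs {0.15, 0.39, 0.19, 0.23} → pass.
RF (methods 1·3): 0.29 vs {0.15, 0.20, 0.12, 0.12} → pass.
RF (methods 2·3): 0.37 vs {0.12, 0.16, 0.15, 0.09} → pass.
0 of 9 fail.

0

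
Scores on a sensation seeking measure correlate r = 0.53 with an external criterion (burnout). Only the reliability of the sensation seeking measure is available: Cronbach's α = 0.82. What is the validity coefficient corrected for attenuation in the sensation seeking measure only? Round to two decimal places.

Single correction: r_c = r_obs / √r_xx = 0.53 / √0.82 = 0.53 / 0.9055 ≈ 0.59.

0.59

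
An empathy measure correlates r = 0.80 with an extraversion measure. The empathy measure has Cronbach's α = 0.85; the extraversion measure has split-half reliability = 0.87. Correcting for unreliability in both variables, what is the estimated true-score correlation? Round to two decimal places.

0.93

r_true = r_obs / √(r_xx · r_yy) = 0.80 / √(0.85 × 0.87) = 0.80 / √0.7395 = 0.80 / 0.8599 ≈ 0.93.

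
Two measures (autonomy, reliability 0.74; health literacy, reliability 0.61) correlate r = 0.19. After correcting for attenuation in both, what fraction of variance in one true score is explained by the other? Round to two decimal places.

0.08

Disattenuated r = 0.19 / √(0.74 × 0.61) = 0.19 / 0.6719 = 0.2828.
Shared true-score variance = 0.2828² = 0.0800 ≈ 0.08.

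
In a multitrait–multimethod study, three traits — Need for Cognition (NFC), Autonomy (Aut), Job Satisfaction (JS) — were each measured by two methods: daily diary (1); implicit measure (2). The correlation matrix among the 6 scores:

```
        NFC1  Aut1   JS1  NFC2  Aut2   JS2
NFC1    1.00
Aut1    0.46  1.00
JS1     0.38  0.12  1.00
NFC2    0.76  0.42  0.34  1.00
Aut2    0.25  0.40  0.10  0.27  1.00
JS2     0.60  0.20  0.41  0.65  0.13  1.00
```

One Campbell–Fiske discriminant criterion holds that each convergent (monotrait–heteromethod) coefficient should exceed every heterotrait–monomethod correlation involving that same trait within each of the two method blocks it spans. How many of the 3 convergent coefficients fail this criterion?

2

Checking each validity diagonal entry against its comparison values:
NFC (methods 1·2): 0.76 vs {0.46, 0.27, 0.38, 0.65} → pass.
Aut (methods 1·2): 0.40 vs {0.46, 0.27, 0.12, 0.13} → fail.
JS (methods 1·2): 0.41 vs {0.38, 0.65, 0.12, 0.13} → fail.
2 of 3 fail.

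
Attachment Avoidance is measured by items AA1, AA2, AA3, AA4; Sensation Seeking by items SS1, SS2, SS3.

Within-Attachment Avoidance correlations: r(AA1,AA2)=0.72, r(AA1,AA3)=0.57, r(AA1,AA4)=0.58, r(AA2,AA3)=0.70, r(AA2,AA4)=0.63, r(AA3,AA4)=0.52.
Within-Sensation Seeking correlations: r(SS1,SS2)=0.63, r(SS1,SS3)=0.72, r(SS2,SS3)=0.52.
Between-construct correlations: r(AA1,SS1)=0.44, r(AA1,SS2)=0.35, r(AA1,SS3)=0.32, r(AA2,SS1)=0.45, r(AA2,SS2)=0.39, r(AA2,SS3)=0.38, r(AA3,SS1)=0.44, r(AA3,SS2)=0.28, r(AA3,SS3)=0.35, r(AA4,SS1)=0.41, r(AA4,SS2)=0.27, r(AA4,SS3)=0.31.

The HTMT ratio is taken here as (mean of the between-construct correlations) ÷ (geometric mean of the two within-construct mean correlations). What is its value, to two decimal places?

0.59

Between-construct mean = 4.39/12 = 0.3658.
Mean within-AA = 3.72/6 = 0.6200; mean within-SS = 1.87/3 = 0.6233.
Geometric mean = √(0.6200 × 0.6233) = 0.6216.
HTMT = 0.3658 / 0.6216 = 0.59.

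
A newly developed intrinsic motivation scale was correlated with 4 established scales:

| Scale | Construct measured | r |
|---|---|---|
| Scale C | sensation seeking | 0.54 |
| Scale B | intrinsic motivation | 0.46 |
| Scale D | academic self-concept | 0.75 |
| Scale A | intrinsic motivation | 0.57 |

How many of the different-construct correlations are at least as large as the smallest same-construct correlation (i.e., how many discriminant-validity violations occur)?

Convergent (same construct = intrinsic motivation): Scale B, Scale A.
Smallest convergent = 0.46. Discriminant values: 0.54, 0.75; count ≥ 0.46 → 2.

2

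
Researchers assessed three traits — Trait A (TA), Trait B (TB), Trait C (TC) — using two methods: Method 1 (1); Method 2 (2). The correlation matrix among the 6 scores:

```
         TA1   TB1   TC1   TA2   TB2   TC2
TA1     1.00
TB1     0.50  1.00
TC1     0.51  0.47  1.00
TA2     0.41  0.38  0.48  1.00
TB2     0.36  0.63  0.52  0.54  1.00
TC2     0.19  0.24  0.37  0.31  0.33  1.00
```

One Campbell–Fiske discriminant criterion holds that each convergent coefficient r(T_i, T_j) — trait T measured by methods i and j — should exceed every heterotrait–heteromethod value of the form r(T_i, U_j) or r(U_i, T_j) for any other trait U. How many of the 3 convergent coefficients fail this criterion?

Checking each validity diagonal entry against its comparison values:
TA (methods 1·2): 0.41 vs {0.36, 0.38, 0.19, 0.48} → fail.
TB (methods 1·2): 0.63 vs {0.38, 0.36, 0.24, 0.52} → pass.
TC (methods 1·2): 0.37 vs {0.48, 0.19, 0.52, 0.24} → fail.
2 of 3 fail.

2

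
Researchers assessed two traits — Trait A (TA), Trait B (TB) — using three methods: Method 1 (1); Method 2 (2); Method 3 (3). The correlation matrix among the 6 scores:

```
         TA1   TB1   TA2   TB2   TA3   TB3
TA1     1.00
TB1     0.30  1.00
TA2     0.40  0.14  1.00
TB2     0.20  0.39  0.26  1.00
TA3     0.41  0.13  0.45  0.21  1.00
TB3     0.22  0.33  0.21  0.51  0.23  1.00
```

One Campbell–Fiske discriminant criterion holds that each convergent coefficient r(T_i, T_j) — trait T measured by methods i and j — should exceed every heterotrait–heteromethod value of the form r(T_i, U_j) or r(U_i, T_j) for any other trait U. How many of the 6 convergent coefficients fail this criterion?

0

Checking each validity diagonal entry against its comparison values:
TA (methods 1·2): 0.40 vs {0.20, 0.14} → pass.
TA (methods 1·3): 0.41 vs {0.22, 0.13} → pass.
TA (methods 2·3): 0.45 vs {0.21, 0.21} → pass.
TB (methods 1·2): 0.39 vs {0.14, 0.20} → pass.
TB (methods 1·3): 0.33 vs {0.13, 0.22} → pass.
TB (methods 2·3): 0.51 vs {0.21, 0.21} → pass.
0 of 6 fail.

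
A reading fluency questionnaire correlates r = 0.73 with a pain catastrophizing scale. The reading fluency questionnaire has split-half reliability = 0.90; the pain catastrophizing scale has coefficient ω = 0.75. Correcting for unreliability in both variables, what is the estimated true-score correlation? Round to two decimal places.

r_true = r_obs / √(r_xx · r_yy) = 0.73 / √(0.90 × 0.75) = 0.73 / √0.6750 = 0.73 / 0.8216 ≈ 0.89.

0.89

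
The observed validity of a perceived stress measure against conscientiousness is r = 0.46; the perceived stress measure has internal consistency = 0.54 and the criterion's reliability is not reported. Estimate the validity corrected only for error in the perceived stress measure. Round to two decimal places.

Single correction: r_c = r_obs / √r_xx = 0.46 / √0.54 = 0.46 / 0.7348 ≈ 0.63.

0.63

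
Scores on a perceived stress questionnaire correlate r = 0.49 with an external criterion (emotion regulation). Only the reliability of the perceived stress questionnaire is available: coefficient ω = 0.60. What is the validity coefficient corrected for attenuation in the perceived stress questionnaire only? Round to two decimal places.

0.63

Single correction: r_c = r_obs / √r_xx = 0.49 / √0.60 = 0.49 / 0.7746 ≈ 0.63.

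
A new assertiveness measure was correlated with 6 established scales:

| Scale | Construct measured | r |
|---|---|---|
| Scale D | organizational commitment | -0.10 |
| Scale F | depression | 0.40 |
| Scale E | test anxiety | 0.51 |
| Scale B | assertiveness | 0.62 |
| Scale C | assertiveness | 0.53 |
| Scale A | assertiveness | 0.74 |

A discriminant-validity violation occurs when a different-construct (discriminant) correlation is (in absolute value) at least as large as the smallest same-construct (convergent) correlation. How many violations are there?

0

Convergent (same construct = assertiveness): Scale B, Scale C, Scale A.
Smallest convergent = 0.53. Discriminant |r|: 0.10, 0.40, 0.51; count ≥ 0.53 → 0.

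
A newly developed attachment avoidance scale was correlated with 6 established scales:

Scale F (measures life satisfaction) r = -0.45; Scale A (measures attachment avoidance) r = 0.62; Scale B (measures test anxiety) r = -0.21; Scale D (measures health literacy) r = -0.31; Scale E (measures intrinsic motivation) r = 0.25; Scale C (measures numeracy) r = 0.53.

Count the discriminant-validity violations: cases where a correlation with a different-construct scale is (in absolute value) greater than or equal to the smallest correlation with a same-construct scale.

0

Convergent (same construct = attachment avoidance): Scale A.
Smallest convergent = 0.62. Discriminant |r|: 0.45, 0.21, 0.31, 0.25, 0.53; count ≥ 0.62 → 0.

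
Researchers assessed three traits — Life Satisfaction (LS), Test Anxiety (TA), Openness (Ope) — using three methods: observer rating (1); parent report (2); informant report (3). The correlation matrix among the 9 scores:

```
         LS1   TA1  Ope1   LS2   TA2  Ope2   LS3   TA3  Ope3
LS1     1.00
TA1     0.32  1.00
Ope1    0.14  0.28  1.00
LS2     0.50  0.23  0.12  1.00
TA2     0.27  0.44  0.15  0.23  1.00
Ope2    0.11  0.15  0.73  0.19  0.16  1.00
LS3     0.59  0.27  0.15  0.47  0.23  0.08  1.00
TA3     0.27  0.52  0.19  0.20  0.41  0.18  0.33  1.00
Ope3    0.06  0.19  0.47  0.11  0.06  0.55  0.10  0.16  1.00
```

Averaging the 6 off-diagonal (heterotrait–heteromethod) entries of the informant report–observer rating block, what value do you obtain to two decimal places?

HTHM values (method 3 × method 1): 0.27, 0.15, 0.27, 0.19, 0.06, 0.19; mean = 1.13/6 = 0.19.

0.19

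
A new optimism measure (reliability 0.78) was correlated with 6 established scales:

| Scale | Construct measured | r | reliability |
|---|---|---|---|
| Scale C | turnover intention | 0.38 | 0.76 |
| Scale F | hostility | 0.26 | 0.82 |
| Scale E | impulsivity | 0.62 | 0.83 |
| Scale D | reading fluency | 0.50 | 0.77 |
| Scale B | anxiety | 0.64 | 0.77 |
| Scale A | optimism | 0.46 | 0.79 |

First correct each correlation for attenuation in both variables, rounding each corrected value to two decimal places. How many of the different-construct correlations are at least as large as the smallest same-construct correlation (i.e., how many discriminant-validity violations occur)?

Disattenuated r (r / √(r_scale · r_new)):
  Scale C (disc): 0.38 / √(0.76·0.78) = 0.49
  Scale F (disc): 0.26 / √(0.82·0.78) = 0.33
  Scale E (disc): 0.62 / √(0.83·0.78) = 0.77
  Scale D (disc): 0.50 / √(0.77·0.78) = 0.65
  Scale B (disc): 0.64 / √(0.77·0.78) = 0.83
  Scale A (conv): 0.46 / √(0.79·0.78) = 0.59
Smallest convergent = 0.59. Discriminant values: 0.49, 0.33, 0.77, 0.65, 0.83; count ≥ 0.59 → 3.

3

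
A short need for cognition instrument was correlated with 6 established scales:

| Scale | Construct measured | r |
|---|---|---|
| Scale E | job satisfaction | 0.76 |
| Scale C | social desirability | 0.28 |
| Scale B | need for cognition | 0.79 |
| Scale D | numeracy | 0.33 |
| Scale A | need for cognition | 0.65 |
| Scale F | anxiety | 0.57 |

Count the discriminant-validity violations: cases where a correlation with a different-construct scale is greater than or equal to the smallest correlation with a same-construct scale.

Convergent (same construct = need for cognition): Scale B, Scale A.
Smallest convergent = 0.65. Discriminant values: 0.76, 0.28, 0.33, 0.57; count ≥ 0.65 → 1.

1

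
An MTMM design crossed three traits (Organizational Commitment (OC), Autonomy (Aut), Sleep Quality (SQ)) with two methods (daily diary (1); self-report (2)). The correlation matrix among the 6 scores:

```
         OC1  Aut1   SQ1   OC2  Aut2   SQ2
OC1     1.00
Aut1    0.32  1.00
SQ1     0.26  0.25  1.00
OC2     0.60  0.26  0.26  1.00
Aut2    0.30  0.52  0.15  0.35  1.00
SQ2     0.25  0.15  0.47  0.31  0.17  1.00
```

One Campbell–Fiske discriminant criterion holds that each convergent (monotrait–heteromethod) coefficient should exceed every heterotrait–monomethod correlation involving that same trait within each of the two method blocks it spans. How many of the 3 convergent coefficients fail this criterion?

0

Checking each validity diagonal entry against its comparison values:
OC (methods 1·2): 0.60 vs {0.32, 0.35, 0.26, 0.31} → pass.
Aut (methods 1·2): 0.52 vs {0.32, 0.35, 0.25, 0.17} → pass.
SQ (methods 1·2): 0.47 vs {0.26, 0.31, 0.25, 0.17} → pass.
0 of 3 fail.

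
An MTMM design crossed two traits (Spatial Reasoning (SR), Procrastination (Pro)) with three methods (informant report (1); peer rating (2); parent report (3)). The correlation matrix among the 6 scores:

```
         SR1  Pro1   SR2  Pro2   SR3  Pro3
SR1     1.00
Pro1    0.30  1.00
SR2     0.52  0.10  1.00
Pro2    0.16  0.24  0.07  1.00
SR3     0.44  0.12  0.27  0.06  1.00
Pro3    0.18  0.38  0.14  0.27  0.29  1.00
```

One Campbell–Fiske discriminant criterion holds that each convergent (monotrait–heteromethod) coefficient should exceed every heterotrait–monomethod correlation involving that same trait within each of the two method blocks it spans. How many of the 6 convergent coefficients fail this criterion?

Each convergent coefficient versus the relevant comparison correlations:
SR (methods 1·2): 0.52 vs {0.30, 0.07} → pass.
SR (methods 1·3): 0.44 vs {0.30, 0.29} → pass.
SR (methods 2·3): 0.27 vs {0.07, 0.29} → fail.
Pro (methods 1·2): 0.24 vs {0.30, 0.07} → fail.
Pro (methods 1·3): 0.38 vs {0.30, 0.29} → pass.
Pro (methods 2·3): 0.27 vs {0.07, 0.29} → fail.
3 of 6 fail.

3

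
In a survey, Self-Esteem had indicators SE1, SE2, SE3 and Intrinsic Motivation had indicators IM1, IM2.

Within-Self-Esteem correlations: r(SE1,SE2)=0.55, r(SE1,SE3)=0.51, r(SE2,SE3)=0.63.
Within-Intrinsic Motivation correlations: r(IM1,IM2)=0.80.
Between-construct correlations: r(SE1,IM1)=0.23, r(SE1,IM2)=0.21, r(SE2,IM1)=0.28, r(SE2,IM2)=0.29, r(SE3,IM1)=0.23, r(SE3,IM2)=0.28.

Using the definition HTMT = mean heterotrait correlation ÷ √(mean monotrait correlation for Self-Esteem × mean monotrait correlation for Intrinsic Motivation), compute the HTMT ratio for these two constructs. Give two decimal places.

0.38

Mean between = 1.52/6 = 0.2533.
Mean within-SE = 1.69/3 = 0.5633; mean within-IM = 0.80/1 = 0.8000.
Geometric mean = √(0.5633 × 0.8000) = 0.6713.
HTMT = 0.2533 / 0.6713 = 0.38.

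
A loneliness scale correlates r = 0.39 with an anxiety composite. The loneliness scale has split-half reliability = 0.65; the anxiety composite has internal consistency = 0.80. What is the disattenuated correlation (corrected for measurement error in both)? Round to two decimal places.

0.54

r_true = r_obs / √(r_xx · r_yy) = 0.39 / √(0.65 × 0.80) = 0.39 / √0.5200 = 0.39 / 0.7211 ≈ 0.54.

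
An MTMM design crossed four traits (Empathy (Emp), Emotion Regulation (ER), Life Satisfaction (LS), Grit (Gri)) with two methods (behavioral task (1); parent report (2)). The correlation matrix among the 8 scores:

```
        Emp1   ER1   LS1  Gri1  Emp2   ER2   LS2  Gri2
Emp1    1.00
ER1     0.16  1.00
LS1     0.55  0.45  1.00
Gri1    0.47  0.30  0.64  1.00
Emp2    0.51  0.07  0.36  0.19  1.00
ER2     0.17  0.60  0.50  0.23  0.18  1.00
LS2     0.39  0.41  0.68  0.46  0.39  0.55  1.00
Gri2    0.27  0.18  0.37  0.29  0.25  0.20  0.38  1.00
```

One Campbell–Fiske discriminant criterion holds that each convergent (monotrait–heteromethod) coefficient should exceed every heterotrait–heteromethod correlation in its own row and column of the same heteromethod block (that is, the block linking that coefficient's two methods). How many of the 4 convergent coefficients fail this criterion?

1

Checking each validity diagonal entry against its comparison values:
Emp (methods 1·2): 0.51 vs {0.17, 0.07, 0.39, 0.36, 0.27, 0.19} → pass.
ER (methods 1·2): 0.60 vs {0.07, 0.17, 0.41, 0.50, 0.18, 0.23} → pass.
LS (methods 1·2): 0.68 vs {0.36, 0.39, 0.50, 0.41, 0.37, 0.46} → pass.
Gri (methods 1·2): 0.29 vs {0.19, 0.27, 0.23, 0.18, 0.46, 0.37} → fail.
1 of 4 fail.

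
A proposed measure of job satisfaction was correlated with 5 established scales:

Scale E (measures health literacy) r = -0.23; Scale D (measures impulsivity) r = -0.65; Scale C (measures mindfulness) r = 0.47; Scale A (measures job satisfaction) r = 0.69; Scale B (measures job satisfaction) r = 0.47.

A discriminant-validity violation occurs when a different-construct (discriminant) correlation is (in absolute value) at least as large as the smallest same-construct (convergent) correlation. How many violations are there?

2

Convergent (same construct = job satisfaction): Scale A, Scale B.
Smallest convergent = 0.47. Discriminant |r|: 0.23, 0.65, 0.47; count ≥ 0.47 → 2.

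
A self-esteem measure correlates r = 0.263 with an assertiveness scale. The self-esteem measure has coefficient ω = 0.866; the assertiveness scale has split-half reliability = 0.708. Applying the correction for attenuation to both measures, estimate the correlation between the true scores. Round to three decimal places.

0.336

r_true = r_obs / √(r_xx · r_yy) = 0.263 / √(0.866 × 0.708) = 0.263 / √0.613128 = 0.263 / 0.7830 ≈ 0.336.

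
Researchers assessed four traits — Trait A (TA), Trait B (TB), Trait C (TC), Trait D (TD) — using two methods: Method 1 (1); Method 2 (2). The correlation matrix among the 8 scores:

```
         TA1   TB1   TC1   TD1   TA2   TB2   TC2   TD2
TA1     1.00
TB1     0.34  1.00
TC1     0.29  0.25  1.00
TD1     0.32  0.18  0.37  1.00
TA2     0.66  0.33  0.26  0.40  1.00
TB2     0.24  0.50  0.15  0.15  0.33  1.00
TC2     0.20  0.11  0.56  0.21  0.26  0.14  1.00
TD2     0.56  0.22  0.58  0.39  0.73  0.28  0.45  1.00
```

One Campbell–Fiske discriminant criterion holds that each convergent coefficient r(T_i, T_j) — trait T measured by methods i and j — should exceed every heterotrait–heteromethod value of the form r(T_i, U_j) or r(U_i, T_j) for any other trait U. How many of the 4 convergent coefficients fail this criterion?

2

Checking each validity diagonal entry against its comparison values:
TA (methods 1·2): 0.66 vs {0.24, 0.33, 0.20, 0.26, 0.56, 0.40} → pass.
TB (methods 1·2): 0.50 vs {0.33, 0.24, 0.11, 0.15, 0.22, 0.15} → pass.
TC (methods 1·2): 0.56 vs {0.26, 0.20, 0.15, 0.11, 0.58, 0.21} → fail.
TD (methods 1·2): 0.39 vs {0.40, 0.56, 0.15, 0.22, 0.21, 0.58} → fail.
2 of 4 fail.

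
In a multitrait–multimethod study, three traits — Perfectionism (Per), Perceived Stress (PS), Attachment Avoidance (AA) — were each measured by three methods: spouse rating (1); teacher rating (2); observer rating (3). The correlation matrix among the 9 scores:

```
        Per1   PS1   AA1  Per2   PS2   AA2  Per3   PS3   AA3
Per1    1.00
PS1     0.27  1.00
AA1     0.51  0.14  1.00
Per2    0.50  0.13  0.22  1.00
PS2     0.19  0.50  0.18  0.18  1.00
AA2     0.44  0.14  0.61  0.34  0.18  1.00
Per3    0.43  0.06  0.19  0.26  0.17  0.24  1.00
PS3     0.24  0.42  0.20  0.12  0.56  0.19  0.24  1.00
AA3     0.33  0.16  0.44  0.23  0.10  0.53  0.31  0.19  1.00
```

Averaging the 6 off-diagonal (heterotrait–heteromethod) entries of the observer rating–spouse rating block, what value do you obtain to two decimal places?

HTHM values (method 3 × method 1): 0.06, 0.19, 0.24, 0.20, 0.33, 0.16; mean = 1.18/6 = 0.20.

0.20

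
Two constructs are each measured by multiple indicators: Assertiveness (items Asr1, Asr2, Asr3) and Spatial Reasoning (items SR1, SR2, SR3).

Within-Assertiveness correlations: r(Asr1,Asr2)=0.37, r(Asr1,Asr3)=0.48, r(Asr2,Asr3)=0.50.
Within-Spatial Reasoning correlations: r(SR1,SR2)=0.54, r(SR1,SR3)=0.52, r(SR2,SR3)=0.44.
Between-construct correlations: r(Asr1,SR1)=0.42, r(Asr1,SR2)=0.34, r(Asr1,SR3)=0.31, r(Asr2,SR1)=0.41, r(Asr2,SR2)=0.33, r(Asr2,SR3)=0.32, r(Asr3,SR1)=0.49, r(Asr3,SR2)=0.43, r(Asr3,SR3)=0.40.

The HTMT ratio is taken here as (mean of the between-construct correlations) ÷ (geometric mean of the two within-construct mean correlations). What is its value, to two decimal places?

Between-construct mean = 3.45/9 = 0.3833.
Mean within-Asr = 1.35/3 = 0.4500; mean within-SR = 1.50/3 = 0.5000.
Geometric mean = √(0.4500 × 0.5000) = 0.4743.
HTMT = 0.3833 / 0.4743 = 0.81.

0.81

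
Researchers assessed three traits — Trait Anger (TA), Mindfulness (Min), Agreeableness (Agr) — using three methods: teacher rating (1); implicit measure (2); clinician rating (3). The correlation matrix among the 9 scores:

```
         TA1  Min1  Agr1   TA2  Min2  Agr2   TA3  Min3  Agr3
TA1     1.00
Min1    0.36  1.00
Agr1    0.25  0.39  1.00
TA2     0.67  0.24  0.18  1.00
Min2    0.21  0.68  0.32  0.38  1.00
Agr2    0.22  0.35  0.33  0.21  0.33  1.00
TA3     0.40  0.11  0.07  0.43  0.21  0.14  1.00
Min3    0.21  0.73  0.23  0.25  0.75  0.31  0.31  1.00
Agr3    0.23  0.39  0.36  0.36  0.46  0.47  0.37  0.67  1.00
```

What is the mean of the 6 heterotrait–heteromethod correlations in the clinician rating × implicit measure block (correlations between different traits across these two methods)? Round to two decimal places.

0.29

HTHM values (method 3 × method 2): 0.21, 0.14, 0.25, 0.31, 0.36, 0.46; mean = 1.73/6 = 0.29.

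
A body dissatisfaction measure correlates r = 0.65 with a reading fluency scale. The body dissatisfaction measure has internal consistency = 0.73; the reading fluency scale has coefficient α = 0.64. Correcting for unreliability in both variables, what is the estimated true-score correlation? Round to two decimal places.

r_true = r_obs / √(r_xx · r_yy) = 0.65 / √(0.73 × 0.64) = 0.65 / √0.4672 = 0.65 / 0.6835 ≈ 0.95.

0.95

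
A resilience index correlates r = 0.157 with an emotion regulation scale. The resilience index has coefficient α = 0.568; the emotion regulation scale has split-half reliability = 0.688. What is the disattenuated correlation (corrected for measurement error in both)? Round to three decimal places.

r_true = r_obs / √(r_xx · r_yy) = 0.157 / √(0.568 × 0.688) = 0.157 / √0.390784 = 0.157 / 0.6251 ≈ 0.251.

0.251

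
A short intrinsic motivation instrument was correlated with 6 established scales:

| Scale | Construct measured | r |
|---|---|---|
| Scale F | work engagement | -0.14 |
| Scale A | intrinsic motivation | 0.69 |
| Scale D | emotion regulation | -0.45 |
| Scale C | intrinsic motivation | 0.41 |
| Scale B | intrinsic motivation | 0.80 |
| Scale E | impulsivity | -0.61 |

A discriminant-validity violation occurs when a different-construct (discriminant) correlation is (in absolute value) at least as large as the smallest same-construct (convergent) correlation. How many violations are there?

2

Convergent (same construct = intrinsic motivation): Scale A, Scale C, Scale B.
Smallest convergent = 0.41. Discriminant |r|: 0.14, 0.45, 0.61; count ≥ 0.41 → 2.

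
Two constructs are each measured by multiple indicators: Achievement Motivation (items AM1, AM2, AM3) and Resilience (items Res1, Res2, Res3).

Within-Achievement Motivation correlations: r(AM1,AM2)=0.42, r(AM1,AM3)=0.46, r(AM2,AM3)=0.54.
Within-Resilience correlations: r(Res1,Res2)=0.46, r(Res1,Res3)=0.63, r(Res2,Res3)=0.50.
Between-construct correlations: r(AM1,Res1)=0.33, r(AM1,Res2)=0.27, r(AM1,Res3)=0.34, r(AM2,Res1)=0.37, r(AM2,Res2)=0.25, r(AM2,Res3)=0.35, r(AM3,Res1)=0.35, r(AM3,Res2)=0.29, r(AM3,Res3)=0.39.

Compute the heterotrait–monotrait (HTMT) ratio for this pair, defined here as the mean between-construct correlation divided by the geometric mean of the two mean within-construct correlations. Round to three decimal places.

Between-construct mean = 2.94/9 = 0.3267.
Mean within-AM = 1.42/3 = 0.4733; mean within-Res = 1.59/3 = 0.5300.
Geometric mean = √(0.4733 × 0.5300) = 0.5008.
HTMT = 0.3267 / 0.5008 = 0.652.

0.652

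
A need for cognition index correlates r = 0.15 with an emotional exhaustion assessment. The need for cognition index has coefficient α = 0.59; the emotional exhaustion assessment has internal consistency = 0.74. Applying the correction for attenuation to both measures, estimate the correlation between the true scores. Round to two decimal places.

0.23

r_true = r_obs / √(r_xx · r_yy) = 0.15 / √(0.59 × 0.74) = 0.15 / √0.4366 = 0.15 / 0.6608 ≈ 0.23.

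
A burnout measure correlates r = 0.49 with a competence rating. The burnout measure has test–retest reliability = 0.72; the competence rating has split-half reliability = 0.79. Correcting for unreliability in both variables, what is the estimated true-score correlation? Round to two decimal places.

r_true = r_obs / √(r_xx · r_yy) = 0.49 / √(0.72 × 0.79) = 0.49 / √0.5688 = 0.49 / 0.7542 ≈ 0.65.

0.65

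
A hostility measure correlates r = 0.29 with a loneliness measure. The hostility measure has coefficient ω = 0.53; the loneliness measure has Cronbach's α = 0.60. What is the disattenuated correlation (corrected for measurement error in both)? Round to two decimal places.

r_true = r_obs / √(r_xx · r_yy) = 0.29 / √(0.53 × 0.60) = 0.29 / √0.3180 = 0.29 / 0.5639 ≈ 0.51.

0.51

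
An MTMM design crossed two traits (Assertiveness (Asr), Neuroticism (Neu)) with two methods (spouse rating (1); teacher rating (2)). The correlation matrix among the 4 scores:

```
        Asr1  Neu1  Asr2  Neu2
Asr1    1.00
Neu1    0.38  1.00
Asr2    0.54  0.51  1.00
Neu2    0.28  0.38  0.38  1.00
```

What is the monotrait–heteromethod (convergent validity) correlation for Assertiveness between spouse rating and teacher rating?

0.54

Same trait (Asr), different methods: r(Asr1, Asr2) = 0.54.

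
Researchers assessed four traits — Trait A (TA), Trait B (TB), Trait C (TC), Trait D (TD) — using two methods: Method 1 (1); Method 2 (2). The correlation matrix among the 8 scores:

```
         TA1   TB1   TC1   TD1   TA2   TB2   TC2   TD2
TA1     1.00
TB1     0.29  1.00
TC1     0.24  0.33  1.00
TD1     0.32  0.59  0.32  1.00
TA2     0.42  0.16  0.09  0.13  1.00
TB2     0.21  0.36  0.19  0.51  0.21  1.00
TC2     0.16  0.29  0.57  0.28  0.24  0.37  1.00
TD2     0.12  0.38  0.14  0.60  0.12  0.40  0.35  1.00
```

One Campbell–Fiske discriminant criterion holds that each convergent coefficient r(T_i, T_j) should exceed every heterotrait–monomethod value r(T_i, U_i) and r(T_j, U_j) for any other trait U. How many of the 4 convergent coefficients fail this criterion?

1

Convergent coefficients and their comparison sets:
TA (methods 1·2): 0.42 vs {0.29, 0.21, 0.24, 0.24, 0.32, 0.12} → pass.
TB (methods 1·2): 0.36 vs {0.29, 0.21, 0.33, 0.37, 0.59, 0.40} → fail.
TC (methods 1·2): 0.57 vs {0.24, 0.24, 0.33, 0.37, 0.32, 0.35} → pass.
TD (methods 1·2): 0.60 vs {0.32, 0.12, 0.59, 0.40, 0.32, 0.35} → pass.
1 of 4 fail.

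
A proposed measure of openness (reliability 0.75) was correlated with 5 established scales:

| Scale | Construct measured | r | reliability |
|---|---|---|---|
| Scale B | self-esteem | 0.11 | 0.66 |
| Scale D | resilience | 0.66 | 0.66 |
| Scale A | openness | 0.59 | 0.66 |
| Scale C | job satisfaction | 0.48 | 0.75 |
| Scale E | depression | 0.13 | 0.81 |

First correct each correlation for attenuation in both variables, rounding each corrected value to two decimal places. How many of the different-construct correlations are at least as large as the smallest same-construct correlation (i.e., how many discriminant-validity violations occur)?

1

Disattenuated r (r / √(r_scale · r_new)):
  Scale B (disc): 0.11 / √(0.66·0.75) = 0.16
  Scale D (disc): 0.66 / √(0.66·0.75) = 0.94
  Scale A (conv): 0.59 / √(0.66·0.75) = 0.84
  Scale C (disc): 0.48 / √(0.75·0.75) = 0.64
  Scale E (disc): 0.13 / √(0.81·0.75) = 0.17
Smallest convergent = 0.84. Discriminant values: 0.16, 0.94, 0.64, 0.17; count ≥ 0.84 → 1.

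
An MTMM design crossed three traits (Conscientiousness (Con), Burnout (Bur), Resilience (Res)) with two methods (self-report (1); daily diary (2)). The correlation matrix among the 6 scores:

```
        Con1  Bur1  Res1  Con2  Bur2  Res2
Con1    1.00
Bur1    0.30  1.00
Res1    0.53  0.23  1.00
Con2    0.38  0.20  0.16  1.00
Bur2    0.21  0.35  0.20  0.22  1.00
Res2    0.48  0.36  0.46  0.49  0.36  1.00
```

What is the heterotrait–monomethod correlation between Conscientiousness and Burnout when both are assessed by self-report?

Different traits, same method: r(Con1, Bur1) = 0.30.

0.30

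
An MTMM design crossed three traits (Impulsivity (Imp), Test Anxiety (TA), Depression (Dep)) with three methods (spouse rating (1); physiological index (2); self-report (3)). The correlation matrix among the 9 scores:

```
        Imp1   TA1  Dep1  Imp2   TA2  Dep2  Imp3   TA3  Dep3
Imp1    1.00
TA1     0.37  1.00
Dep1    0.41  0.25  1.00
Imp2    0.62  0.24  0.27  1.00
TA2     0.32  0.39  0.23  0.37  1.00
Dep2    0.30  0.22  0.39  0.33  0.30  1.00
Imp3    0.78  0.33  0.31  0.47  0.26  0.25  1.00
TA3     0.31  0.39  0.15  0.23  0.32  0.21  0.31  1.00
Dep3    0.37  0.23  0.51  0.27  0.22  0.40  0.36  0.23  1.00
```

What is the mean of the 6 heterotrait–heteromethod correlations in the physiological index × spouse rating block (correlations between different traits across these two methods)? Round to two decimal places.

0.26

HTHM values (method 2 × method 1): 0.24, 0.27, 0.32, 0.23, 0.30, 0.22; mean = 1.58/6 = 0.26.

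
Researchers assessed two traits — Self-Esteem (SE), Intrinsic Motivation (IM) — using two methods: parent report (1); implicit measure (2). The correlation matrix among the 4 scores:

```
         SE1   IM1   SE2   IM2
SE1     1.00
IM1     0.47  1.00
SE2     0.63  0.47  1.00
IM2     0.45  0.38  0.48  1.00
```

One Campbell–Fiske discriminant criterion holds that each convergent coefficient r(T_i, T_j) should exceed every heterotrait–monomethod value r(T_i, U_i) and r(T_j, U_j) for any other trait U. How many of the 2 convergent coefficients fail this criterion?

1

Checking each validity diagonal entry against its comparison values:
SE (methods 1·2): 0.63 vs {0.47, 0.48} → pass.
IM (methods 1·2): 0.38 vs {0.47, 0.48} → fail.
1 of 2 fail.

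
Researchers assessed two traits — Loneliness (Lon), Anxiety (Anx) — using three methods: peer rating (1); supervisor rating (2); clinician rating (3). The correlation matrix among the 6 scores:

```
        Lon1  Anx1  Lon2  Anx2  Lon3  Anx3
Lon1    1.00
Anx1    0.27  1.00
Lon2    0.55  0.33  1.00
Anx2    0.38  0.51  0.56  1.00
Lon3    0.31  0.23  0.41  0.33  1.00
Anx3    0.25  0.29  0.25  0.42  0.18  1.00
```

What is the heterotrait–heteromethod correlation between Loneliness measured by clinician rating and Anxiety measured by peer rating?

0.23

Different traits and methods: r(Lon3, Anx1) = 0.23.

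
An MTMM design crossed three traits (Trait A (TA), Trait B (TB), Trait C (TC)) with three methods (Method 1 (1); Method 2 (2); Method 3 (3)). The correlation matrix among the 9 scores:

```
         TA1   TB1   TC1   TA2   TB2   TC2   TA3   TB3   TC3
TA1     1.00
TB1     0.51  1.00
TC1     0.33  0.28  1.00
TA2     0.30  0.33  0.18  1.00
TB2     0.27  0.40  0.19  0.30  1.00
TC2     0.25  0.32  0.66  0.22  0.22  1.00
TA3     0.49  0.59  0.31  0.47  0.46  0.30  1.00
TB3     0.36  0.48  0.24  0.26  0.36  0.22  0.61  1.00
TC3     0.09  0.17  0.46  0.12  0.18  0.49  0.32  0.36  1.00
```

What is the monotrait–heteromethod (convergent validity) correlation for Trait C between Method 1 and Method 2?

0.66

Same trait (TC), different methods: r(TC1, TC2) = 0.66.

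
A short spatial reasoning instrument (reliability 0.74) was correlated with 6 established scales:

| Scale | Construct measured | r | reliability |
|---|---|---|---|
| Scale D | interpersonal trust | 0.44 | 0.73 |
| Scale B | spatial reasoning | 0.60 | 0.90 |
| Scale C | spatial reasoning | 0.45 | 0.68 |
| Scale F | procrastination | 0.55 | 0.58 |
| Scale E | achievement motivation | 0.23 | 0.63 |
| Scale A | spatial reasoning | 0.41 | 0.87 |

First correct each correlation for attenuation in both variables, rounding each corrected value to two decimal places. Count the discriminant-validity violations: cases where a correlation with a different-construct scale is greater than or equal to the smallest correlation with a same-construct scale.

2

Disattenuated r (r / √(r_scale · r_new)):
  Scale D (disc): 0.44 / √(0.73·0.74) = 0.60
  Scale B (conv): 0.60 / √(0.90·0.74) = 0.74
  Scale C (conv): 0.45 / √(0.68·0.74) = 0.63
  Scale F (disc): 0.55 / √(0.58·0.74) = 0.84
  Scale E (disc): 0.23 / √(0.63·0.74) = 0.34
  Scale A (conv): 0.41 / √(0.87·0.74) = 0.51
Smallest convergent = 0.51. Discriminant values: 0.60, 0.84, 0.34; count ≥ 0.51 → 2.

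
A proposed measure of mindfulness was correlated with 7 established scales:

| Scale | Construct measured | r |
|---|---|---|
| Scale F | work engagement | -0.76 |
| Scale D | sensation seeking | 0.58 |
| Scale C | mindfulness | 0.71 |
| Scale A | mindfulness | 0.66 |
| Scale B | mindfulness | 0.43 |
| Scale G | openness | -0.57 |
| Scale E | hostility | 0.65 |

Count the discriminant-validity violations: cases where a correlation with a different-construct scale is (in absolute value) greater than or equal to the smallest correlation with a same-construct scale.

4

Convergent (same construct = mindfulness): Scale C, Scale A, Scale B.
Smallest convergent = 0.43. Discriminant |r|: 0.76, 0.58, 0.57, 0.65; count ≥ 0.43 → 4.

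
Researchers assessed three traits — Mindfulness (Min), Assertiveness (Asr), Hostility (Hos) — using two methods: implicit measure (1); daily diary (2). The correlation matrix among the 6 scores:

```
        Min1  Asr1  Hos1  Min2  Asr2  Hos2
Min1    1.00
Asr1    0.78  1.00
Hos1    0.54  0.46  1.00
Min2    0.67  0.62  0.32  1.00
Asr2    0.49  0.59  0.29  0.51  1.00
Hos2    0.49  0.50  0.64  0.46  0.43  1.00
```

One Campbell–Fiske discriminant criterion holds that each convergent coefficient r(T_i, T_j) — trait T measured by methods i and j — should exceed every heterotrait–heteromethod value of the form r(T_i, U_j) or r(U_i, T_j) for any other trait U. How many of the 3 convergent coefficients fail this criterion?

Checking each validity diagonal entry against its comparison values:
Min (methods 1·2): 0.67 vs {0.49, 0.62, 0.49, 0.32} → pass.
Asr (methods 1·2): 0.59 vs {0.62, 0.49, 0.50, 0.29} → fail.
Hos (methods 1·2): 0.64 vs {0.32, 0.49, 0.29, 0.50} → pass.
1 of 3 fail.

1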